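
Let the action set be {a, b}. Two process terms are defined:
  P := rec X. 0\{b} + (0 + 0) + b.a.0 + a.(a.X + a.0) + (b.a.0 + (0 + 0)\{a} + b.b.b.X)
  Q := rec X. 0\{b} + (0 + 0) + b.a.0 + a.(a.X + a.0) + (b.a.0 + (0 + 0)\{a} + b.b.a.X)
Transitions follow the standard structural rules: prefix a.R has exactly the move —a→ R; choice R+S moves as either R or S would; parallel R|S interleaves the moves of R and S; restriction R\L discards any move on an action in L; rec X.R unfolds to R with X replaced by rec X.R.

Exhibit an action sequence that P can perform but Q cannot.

P's transition system — 6 states:
  m0 = rec X. 0\{b} + (0 + 0) + b.a.0 + a.(a.X + a.0) + (b.a.0 + (0 + 0)\{a} + b.b.b.X) ⊢ --a--▸ m1, --b--▸ m2, --b--▸ m3
  m1 = a.(rec X. 0\{b} + (0 + 0) + b.a.0 + a.(a.X + a.0) + (b.a.0 + (0 + 0)\{a} + b.b.b.X)) + a.0 ⊢ --a--▸ m0, --a--▸ m4
  m2 = a.0 ⊢ --a--▸ m4
  m3 = b.b.(rec X. 0\{b} + (0 + 0) + b.a.0 + a.(a.X + a.0) + (b.a.0 + (0 + 0)\{a} + b.b.b.X)) ⊢ --b--▸ m5
  m4 = 0 ⊢ deadlocked
  m5 = b.(rec X. 0\{b} + (0 + 0) + b.a.0 + a.(a.X + a.0) + (b.a.0 + (0 + 0)\{a} + b.b.b.X)) ⊢ --b--▸ m0
Q's transition system — 6 states:
  n0 = rec X. 0\{b} + (0 + 0) + b.a.0 + a.(a.X + a.0) + (b.a.0 + (0 + 0)\{a} + b.b.a.X) ⊢ --a--▸ n1, --b--▸ n2, --b--▸ n3
  n1 = a.(rec X. 0\{b} + (0 + 0) + b.a.0 + a.(a.X + a.0) + (b.a.0 + (0 + 0)\{a} + b.b.a.X)) + a.0 ⊢ --a--▸ n0, --a--▸ n4
  n2 = a.0 ⊢ --a--▸ n4
  n3 = b.a.(rec X. 0\{b} + (0 + 0) + b.a.0 + a.(a.X + a.0) + (b.a.0 + (0 + 0)\{a} + b.b.a.X)) ⊢ --b--▸ n5
  n4 = 0 ⊢ deadlocked
  n5 = a.(rec X. 0\{b} + (0 + 0) + b.a.0 + a.(a.X + a.0) + (b.a.0 + (0 + 0)\{a} + b.b.a.X)) ⊢ --a--▸ n0
Run σ = ⟨bbb⟩ on P: start {m0}
  step 1 (b): {m2, m3}
  step 2 (b): {m5}
  step 3 (b): {m0}
  P completes σ.
Run σ = ⟨bbb⟩ on Q: start {n0}
  step 1 (b): {n2, n3}
  step 2 (b): {n5}
  step 3 (b): ∅ (Q stuck)

bbb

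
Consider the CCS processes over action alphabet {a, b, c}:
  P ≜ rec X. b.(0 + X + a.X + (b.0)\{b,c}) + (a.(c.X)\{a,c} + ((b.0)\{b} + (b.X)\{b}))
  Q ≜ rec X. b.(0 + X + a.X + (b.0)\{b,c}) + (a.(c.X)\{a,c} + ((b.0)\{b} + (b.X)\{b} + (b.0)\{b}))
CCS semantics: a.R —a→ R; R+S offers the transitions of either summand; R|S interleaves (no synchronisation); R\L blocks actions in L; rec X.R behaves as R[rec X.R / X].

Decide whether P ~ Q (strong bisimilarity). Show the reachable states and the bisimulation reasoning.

YES

LTS(P): 3 reachable states
  u0 = rec X. b.(0 + X + a.X + (b.0)\{b,c}) + (a.(c.X)\{a,c} + ((b.0)\{b} + (b.X)\{b})) | —a→ u1, —b→ u2
  u1 = (c.(rec X. b.(0 + X + a.X + (b.0)\{b,c}) + (a.(c.X)\{a,c} + ((b.0)\{b} + (b.X)\{b}))))\{a,c} | deadlocked
  u2 = 0 + (rec X. b.(0 + X + a.X + (b.0)\{b,c}) + (a.(c.X)\{a,c} + ((b.0)\{b} + (b.X)\{b}))) + a.(rec X. b.(0 + X + a.X + (b.0)\{b,c}) + (a.(c.X)\{a,c} + ((b.0)\{b} + (b.X)\{b}))) + (b.0)\{b,c} | —a→ u0, —a→ u1, —b→ u2
LTS(Q): 3 reachable states
  v0 = rec X. b.(0 + X + a.X + (b.0)\{b,c}) + (a.(c.X)\{a,c} + ((b.0)\{b} + (b.X)\{b} + (b.0)\{b})) | —a→ v1, —b→ v2
  v1 = (c.(rec X. b.(0 + X + a.X + (b.0)\{b,c}) + (a.(c.X)\{a,c} + ((b.0)\{b} + (b.X)\{b} + (b.0)\{b}))))\{a,c} | deadlocked
  v2 = 0 + (rec X. b.(0 + X + a.X + (b.0)\{b,c}) + (a.(c.X)\{a,c} + ((b.0)\{b} + (b.X)\{b} + (b.0)\{b}))) + a.(rec X. b.(0 + X + a.X + (b.0)\{b,c}) + (a.(c.X)\{a,c} + ((b.0)\{b} + (b.X)\{b} + (b.0)\{b}))) + (b.0)\{b,c} | —a→ v0, —a→ v1, —b→ v2
Coarsest stable partition (strong bisimilarity classes):
  B0 = {u0, v0}
  B1 = {u2, v2}
  B2 = {u1, v1}
u0 ∈ B0, v0 ∈ B0 → same block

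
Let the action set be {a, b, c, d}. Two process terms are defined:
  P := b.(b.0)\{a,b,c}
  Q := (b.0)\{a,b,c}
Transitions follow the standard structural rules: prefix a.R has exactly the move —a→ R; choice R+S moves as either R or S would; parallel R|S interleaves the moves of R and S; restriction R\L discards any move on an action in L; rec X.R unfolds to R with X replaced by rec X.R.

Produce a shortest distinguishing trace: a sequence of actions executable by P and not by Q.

b

P's transition system — 2 states:
  u0 = b.(b.0)\{a,b,c} has moves --b--▸ u1
  u1 = (b.0)\{a,b,c} has moves deadlocked
Q's transition system — 1 states:
  v0 = (b.0)\{a,b,c} has moves deadlocked
Trace ⟨b⟩ through P, begin at {u0}:
  step 1 (b): {u1}
  P completes σ.
Trace ⟨b⟩ through Q, begin at {v0}:
  step 1 (b): ∅ (Q stuck)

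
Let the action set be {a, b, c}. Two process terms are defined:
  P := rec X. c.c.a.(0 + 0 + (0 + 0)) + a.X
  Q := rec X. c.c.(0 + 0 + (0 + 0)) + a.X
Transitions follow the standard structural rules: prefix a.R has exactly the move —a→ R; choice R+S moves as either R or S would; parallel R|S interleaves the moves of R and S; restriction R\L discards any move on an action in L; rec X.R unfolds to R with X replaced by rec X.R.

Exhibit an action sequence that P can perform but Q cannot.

Reachable graph of P (4 states):
  u0 = rec X. c.c.a.(0 + 0 + (0 + 0)) + a.X → =a=> u0, =c=> u1
  u1 = c.a.(0 + 0 + (0 + 0)) → =c=> u2
  u2 = a.(0 + 0 + (0 + 0)) → =a=> u3
  u3 = 0 + 0 + (0 + 0) → (no moves)
Reachable graph of Q (3 states):
  v0 = rec X. c.c.(0 + 0 + (0 + 0)) + a.X → =a=> v0, =c=> v1
  v1 = c.(0 + 0 + (0 + 0)) → =c=> v2
  v2 = 0 + 0 + (0 + 0) → (no moves)
Trace ⟨cca⟩ through P, begin at {u0}:
  [1] c ⇒ {u1}
  [2] c ⇒ {u2}
  [3] a ⇒ {u3}
  P completes σ.
Trace ⟨cca⟩ through Q, begin at {v0}:
  [1] c ⇒ {v1}
  [2] c ⇒ {v2}
  [3] a ⇒ no successor for Q

cca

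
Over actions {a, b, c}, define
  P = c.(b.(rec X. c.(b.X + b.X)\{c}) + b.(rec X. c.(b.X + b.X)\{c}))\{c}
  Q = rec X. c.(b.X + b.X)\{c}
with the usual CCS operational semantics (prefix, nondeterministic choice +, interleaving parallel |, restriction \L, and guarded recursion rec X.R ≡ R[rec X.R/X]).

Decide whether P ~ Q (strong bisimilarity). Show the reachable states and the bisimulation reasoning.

LTS(P): 3 reachable states
  s0 = c.(b.(rec X. c.(b.X + b.X)\{c}) + b.(rec X. c.(b.X + b.X)\{c}))\{c} | ··c··> s1
  s1 = (b.(rec X. c.(b.X + b.X)\{c}) + b.(rec X. c.(b.X + b.X)\{c}))\{c} | ··b··> s2
  s2 = (rec X. c.(b.X + b.X)\{c})\{c} | (no moves)
LTS(Q): 3 reachable states
  t0 = rec X. c.(b.X + b.X)\{c} | ··c··> t1
  t1 = (b.(rec X. c.(b.X + b.X)\{c}) + b.(rec X. c.(b.X + b.X)\{c}))\{c} | ··b··> t2
  t2 = (rec X. c.(b.X + b.X)\{c})\{c} | (no moves)
Coarsest stable partition (strong bisimilarity classes):
  B0 = {s0, t0}
  B1 = {s1, t1}
  B2 = {s2, t2}
s0 ∈ B0, t0 ∈ B0 → same block

YES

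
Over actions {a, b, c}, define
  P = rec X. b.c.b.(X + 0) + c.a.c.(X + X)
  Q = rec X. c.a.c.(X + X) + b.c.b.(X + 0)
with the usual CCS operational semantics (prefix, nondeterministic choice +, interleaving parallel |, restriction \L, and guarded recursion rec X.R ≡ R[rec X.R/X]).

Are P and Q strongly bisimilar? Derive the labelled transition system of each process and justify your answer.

Reachable graph of P (7 states):
  m0 = rec X. b.c.b.(X + 0) + c.a.c.(X + X) :: —b→ m1, —c→ m2
  m1 = c.b.((rec X. b.c.b.(X + 0) + c.a.c.(X + X)) + 0) :: —c→ m3
  m2 = a.c.((rec X. b.c.b.(X + 0) + c.a.c.(X + X)) + (rec X. b.c.b.(X + 0) + c.a.c.(X + X))) :: —a→ m4
  m3 = b.((rec X. b.c.b.(X + 0) + c.a.c.(X + X)) + 0) :: —b→ m5
  m4 = c.((rec X. b.c.b.(X + 0) + c.a.c.(X + X)) + (rec X. b.c.b.(X + 0) + c.a.c.(X + X))) :: —c→ m6
  m5 = (rec X. b.c.b.(X + 0) + c.a.c.(X + X)) + 0 :: —b→ m1, —c→ m2
  m6 = (rec X. b.c.b.(X + 0) + c.a.c.(X + X)) + (rec X. b.c.b.(X + 0) + c.a.c.(X + X)) :: —b→ m1, —c→ m2
Reachable graph of Q (7 states):
  n0 = rec X. c.a.c.(X + X) + b.c.b.(X + 0) :: —b→ n1, —c→ n2
  n1 = c.b.((rec X. c.a.c.(X + X) + b.c.b.(X + 0)) + 0) :: —c→ n3
  n2 = a.c.((rec X. c.a.c.(X + X) + b.c.b.(X + 0)) + (rec X. c.a.c.(X + X) + b.c.b.(X + 0))) :: —a→ n4
  n3 = b.((rec X. c.a.c.(X + X) + b.c.b.(X + 0)) + 0) :: —b→ n5
  n4 = c.((rec X. c.a.c.(X + X) + b.c.b.(X + 0)) + (rec X. c.a.c.(X + X) + b.c.b.(X + 0))) :: —c→ n6
  n5 = (rec X. c.a.c.(X + X) + b.c.b.(X + 0)) + 0 :: —b→ n1, —c→ n2
  n6 = (rec X. c.a.c.(X + X) + b.c.b.(X + 0)) + (rec X. c.a.c.(X + X) + b.c.b.(X + 0)) :: —b→ n1, —c→ n2
Coarsest stable partition (strong bisimilarity classes):
  B0 = {m0, m5, m6, n0, n5, n6}
  B1 = {m2, n2}
  B2 = {m4, n4}
  B3 = {m1, n1}
  B4 = {m3, n3}
m0 ∈ B0, n0 ∈ B0 → same block

YES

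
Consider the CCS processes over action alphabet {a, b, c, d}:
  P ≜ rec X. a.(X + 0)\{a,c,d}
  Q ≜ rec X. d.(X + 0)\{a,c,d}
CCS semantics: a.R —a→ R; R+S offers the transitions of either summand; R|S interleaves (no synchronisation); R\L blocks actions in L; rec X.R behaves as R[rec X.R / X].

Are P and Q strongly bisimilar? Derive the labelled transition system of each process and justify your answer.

not bisimilar

P's transition system — 2 states:
  p0 = rec X. a.(X + 0)\{a,c,d} ⊢ —a→ p1
  p1 = ((rec X. a.(X + 0)\{a,c,d}) + 0)\{a,c,d} ⊢ (no moves)
Q's transition system — 2 states:
  q0 = rec X. d.(X + 0)\{a,c,d} ⊢ —d→ q1
  q1 = ((rec X. d.(X + 0)\{a,c,d}) + 0)\{a,c,d} ⊢ (no moves)
Bisimilarity quotient blocks:
  B0 = {p0}
  B1 = {p1, q1}
  B2 = {q0}
p0 ∈ B0, q0 ∈ B2 → different blocks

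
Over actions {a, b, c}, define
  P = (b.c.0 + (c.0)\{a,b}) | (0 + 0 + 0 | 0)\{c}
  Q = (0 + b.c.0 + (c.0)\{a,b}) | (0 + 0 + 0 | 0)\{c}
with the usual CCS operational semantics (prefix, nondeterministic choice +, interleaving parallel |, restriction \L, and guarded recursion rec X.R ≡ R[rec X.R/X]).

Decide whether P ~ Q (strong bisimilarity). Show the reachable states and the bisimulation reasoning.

LTS(P): 4 reachable states
  s0 = (b.c.0 + (c.0)\{a,b}) | (0 + 0 + 0 | 0)\{c} :: -b-> s1, -c-> s2
  s1 = c.0 | (0 + 0 + 0 | 0)\{c} :: -c-> s3
  s2 = 0\{a,b} | (0 + 0 + 0 | 0)\{c} :: ∅
  s3 = 0 | (0 + 0 + 0 | 0)\{c} :: ∅
LTS(Q): 4 reachable states
  t0 = (0 + b.c.0 + (c.0)\{a,b}) | (0 + 0 + 0 | 0)\{c} :: -b-> t1, -c-> t2
  t1 = c.0 | (0 + 0 + 0 | 0)\{c} :: -c-> t3
  t2 = 0\{a,b} | (0 + 0 + 0 | 0)\{c} :: ∅
  t3 = 0 | (0 + 0 + 0 | 0)\{c} :: ∅
Partition-refinement fixed point:
  B0 = {s0, t0}
  B1 = {s2, s3, t2, t3}
  B2 = {s1, t1}
s0 ∈ B0, t0 ∈ B0 → same block

P ~ Q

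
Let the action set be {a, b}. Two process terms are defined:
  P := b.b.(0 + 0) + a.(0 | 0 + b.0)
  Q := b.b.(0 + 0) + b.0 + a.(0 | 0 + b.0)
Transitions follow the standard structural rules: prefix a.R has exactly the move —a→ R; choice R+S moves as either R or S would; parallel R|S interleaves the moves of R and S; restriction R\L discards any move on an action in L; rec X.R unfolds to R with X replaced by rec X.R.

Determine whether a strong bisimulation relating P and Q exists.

LTS(P): 5 reachable states
  u0 = b.b.(0 + 0) + a.(0 | 0 + b.0) → ··a··> u1, ··b··> u2
  u1 = 0 | 0 + b.0 → ··b··> u3
  u2 = b.(0 + 0) → ··b··> u4
  u3 = 0 → (no moves)
  u4 = 0 + 0 → (no moves)
LTS(Q): 5 reachable states
  v0 = b.b.(0 + 0) + b.0 + a.(0 | 0 + b.0) → ··a··> v1, ··b··> v2, ··b··> v3
  v1 = 0 | 0 + b.0 → ··b··> v2
  v2 = 0 → (no moves)
  v3 = b.(0 + 0) → ··b··> v4
  v4 = 0 + 0 → (no moves)
Coarsest stable partition (strong bisimilarity classes):
  B0 = {u0}
  B1 = {u1, u2, v1, v3}
  B2 = {u3, u4, v2, v4}
  B3 = {v0}
u0 ∈ B0, v0 ∈ B3 → different blocks

not bisimilar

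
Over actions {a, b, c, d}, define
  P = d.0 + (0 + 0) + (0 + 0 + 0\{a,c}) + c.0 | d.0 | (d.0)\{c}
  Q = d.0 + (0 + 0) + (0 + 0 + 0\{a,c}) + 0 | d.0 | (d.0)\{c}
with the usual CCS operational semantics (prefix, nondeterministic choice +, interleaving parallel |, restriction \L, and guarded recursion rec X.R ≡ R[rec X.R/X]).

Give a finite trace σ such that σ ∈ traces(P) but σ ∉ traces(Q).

c

Reachable graph of P (9 states):
  m0 = d.0 + (0 + 0) + (0 + 0 + 0\{a,c}) + c.0 | d.0 | (d.0)\{c} :: -c-> m1, -d-> m2, -d-> m3, -d-> m4
  m1 = 0 | d.0 | (d.0)\{c} :: -d-> m5, -d-> m6
  m2 = 0 :: ·
  m3 = c.0 | 0 | (d.0)\{c} :: -c-> m5, -d-> m7
  m4 = c.0 | d.0 | 0\{c} :: -c-> m6, -d-> m7
  m5 = 0 | 0 | (d.0)\{c} :: -d-> m8
  m6 = 0 | d.0 | 0\{c} :: -d-> m8
  m7 = c.0 | 0 | 0\{c} :: -c-> m8
  m8 = 0 | 0 | 0\{c} :: ·
Reachable graph of Q (5 states):
  n0 = d.0 + (0 + 0) + (0 + 0 + 0\{a,c}) + 0 | d.0 | (d.0)\{c} :: -d-> n1, -d-> n2, -d-> n3
  n1 = 0 :: ·
  n2 = 0 | 0 | (d.0)\{c} :: -d-> n4
  n3 = 0 | d.0 | 0\{c} :: -d-> n4
  n4 = 0 | 0 | 0\{c} :: ·
Trace ⟨c⟩ through P, begin at {m0}:
  after c @ step 1: {m1}
  — P admits the full trace.
Trace ⟨c⟩ through Q, begin at {n0}:
  after c @ step 1: no successor for Q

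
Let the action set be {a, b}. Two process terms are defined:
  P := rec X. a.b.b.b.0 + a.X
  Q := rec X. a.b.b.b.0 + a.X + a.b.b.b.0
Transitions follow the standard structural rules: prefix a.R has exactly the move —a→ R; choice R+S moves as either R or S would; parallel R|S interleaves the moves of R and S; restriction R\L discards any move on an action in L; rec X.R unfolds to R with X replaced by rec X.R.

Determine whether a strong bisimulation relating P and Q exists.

LTS(P): 5 reachable states
  s0 = rec X. a.b.b.b.0 + a.X has moves —a→ s0, —a→ s1
  s1 = b.b.b.0 has moves —b→ s2
  s2 = b.b.0 has moves —b→ s3
  s3 = b.0 has moves —b→ s4
  s4 = 0 has moves ·
LTS(Q): 5 reachable states
  t0 = rec X. a.b.b.b.0 + a.X + a.b.b.b.0 has moves —a→ t0, —a→ t1
  t1 = b.b.b.0 has moves —b→ t2
  t2 = b.b.0 has moves —b→ t3
  t3 = b.0 has moves —b→ t4
  t4 = 0 has moves ·
Coarsest stable partition (strong bisimilarity classes):
  B0 = {s0, t0}
  B1 = {s1, t1}
  B2 = {s2, t2}
  B3 = {s3, t3}
  B4 = {s4, t4}
s0 ∈ B0, t0 ∈ B0 → same block

bisimilar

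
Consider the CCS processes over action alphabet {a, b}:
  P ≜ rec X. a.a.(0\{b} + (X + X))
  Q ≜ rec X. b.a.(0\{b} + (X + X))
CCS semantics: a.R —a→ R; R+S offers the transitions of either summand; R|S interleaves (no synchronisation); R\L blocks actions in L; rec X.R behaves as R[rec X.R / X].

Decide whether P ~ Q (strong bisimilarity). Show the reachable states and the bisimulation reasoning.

LTS(P): 3 reachable states
  u0 = rec X. a.a.(0\{b} + (X + X)) :: --a--▸ u1
  u1 = a.(0\{b} + ((rec X. a.a.(0\{b} + (X + X))) + (rec X. a.a.(0\{b} + (X + X))))) :: --a--▸ u2
  u2 = 0\{b} + ((rec X. a.a.(0\{b} + (X + X))) + (rec X. a.a.(0\{b} + (X + X)))) :: --a--▸ u1
LTS(Q): 3 reachable states
  v0 = rec X. b.a.(0\{b} + (X + X)) :: --b--▸ v1
  v1 = a.(0\{b} + ((rec X. b.a.(0\{b} + (X + X))) + (rec X. b.a.(0\{b} + (X + X))))) :: --a--▸ v2
  v2 = 0\{b} + ((rec X. b.a.(0\{b} + (X + X))) + (rec X. b.a.(0\{b} + (X + X)))) :: --b--▸ v1
Bisimilarity quotient blocks:
  B0 = {u0, u1, u2}
  B1 = {v0, v2}
  B2 = {v1}
u0 ∈ B0, v0 ∈ B1 → different blocks

NO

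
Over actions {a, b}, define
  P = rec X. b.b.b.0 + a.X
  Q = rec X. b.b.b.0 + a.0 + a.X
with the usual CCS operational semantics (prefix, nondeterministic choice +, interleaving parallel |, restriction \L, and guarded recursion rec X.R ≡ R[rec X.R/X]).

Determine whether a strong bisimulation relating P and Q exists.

P ≁ Q

P's transition system — 4 states:
  m0 = rec X. b.b.b.0 + a.X | —a→ m0, —b→ m1
  m1 = b.b.0 | —b→ m2
  m2 = b.0 | —b→ m3
  m3 = 0 | ·
Q's transition system — 4 states:
  n0 = rec X. b.b.b.0 + a.0 + a.X | —a→ n0, —a→ n1, —b→ n2
  n1 = 0 | ·
  n2 = b.b.0 | —b→ n3
  n3 = b.0 | —b→ n1
Coarsest stable partition (strong bisimilarity classes):
  B0 = {m0}
  B1 = {m1, n2}
  B2 = {m2, n3}
  B3 = {m3, n1}
  B4 = {n0}
m0 ∈ B0, n0 ∈ B4 → different blocks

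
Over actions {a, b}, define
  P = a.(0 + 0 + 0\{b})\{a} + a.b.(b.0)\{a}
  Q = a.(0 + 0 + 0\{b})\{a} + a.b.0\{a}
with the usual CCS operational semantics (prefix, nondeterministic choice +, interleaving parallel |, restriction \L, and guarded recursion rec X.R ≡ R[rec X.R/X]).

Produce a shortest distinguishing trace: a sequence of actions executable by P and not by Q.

Reachable graph of P (5 states):
  s0 = a.(0 + 0 + 0\{b})\{a} + a.b.(b.0)\{a} | =a=> s1, =a=> s2
  s1 = (0 + 0 + 0\{b})\{a} | stopped
  s2 = b.(b.0)\{a} | =b=> s3
  s3 = (b.0)\{a} | =b=> s4
  s4 = 0\{a} | stopped
Reachable graph of Q (4 states):
  t0 = a.(0 + 0 + 0\{b})\{a} + a.b.0\{a} | =a=> t1, =a=> t2
  t1 = (0 + 0 + 0\{b})\{a} | stopped
  t2 = b.0\{a} | =b=> t3
  t3 = 0\{a} | stopped
Trace ⟨abb⟩ through P, begin at {s0}:
  after a @ step 1: {s1, s2}
  after b @ step 2: {s3}
  after b @ step 3: {s4}
  — P admits the full trace.
Trace ⟨abb⟩ through Q, begin at {t0}:
  after a @ step 1: {t1, t2}
  after b @ step 2: {t3}
  after b @ step 3: ∅ (Q stuck)

abb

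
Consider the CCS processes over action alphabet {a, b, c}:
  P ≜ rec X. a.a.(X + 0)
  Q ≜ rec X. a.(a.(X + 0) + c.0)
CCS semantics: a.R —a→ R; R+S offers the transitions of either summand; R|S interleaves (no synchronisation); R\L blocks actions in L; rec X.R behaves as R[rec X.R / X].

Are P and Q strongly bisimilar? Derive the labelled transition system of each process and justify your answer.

NO

Reachable graph of P (3 states):
  m0 = rec X. a.a.(X + 0) ⊢ --a--▸ m1
  m1 = a.((rec X. a.a.(X + 0)) + 0) ⊢ --a--▸ m2
  m2 = (rec X. a.a.(X + 0)) + 0 ⊢ --a--▸ m1
Reachable graph of Q (4 states):
  n0 = rec X. a.(a.(X + 0) + c.0) ⊢ --a--▸ n1
  n1 = a.((rec X. a.(a.(X + 0) + c.0)) + 0) + c.0 ⊢ --a--▸ n2, --c--▸ n3
  n2 = (rec X. a.(a.(X + 0) + c.0)) + 0 ⊢ --a--▸ n1
  n3 = 0 ⊢ (no moves)
Coarsest stable partition (strong bisimilarity classes):
  B0 = {m0, m1, m2}
  B1 = {n0, n2}
  B2 = {n1}
  B3 = {n3}
m0 ∈ B0, n0 ∈ B1 → different blocks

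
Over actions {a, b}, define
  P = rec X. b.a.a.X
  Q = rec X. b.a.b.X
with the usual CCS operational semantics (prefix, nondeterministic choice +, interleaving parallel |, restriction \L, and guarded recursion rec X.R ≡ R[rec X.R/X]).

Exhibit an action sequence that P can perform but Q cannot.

baa

LTS(P): 3 reachable states
  p0 = rec X. b.a.a.X | --b--▸ p1
  p1 = a.a.(rec X. b.a.a.X) | --a--▸ p2
  p2 = a.(rec X. b.a.a.X) | --a--▸ p0
LTS(Q): 3 reachable states
  q0 = rec X. b.a.b.X | --b--▸ q1
  q1 = a.b.(rec X. b.a.b.X) | --a--▸ q2
  q2 = b.(rec X. b.a.b.X) | --b--▸ q0
Run σ = ⟨baa⟩ on P: start {p0}
  step 1 (b): {p1}
  step 2 (a): {p2}
  step 3 (a): {p0}
  ✓ P
Run σ = ⟨baa⟩ on Q: start {q0}
  step 1 (b): {q1}
  step 2 (a): {q2}
  step 3 (a): ∅  — Q cannot continue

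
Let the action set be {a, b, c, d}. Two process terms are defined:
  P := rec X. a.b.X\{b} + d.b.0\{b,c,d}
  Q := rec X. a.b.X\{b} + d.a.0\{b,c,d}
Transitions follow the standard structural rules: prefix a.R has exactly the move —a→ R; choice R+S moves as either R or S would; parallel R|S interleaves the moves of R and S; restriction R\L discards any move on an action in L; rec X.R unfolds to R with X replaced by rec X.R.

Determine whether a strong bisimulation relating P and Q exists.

Reachable graph of P (7 states):
  p0 = rec X. a.b.X\{b} + d.b.0\{b,c,d} has moves -a-> p1, -d-> p2
  p1 = b.(rec X. a.b.X\{b} + d.b.0\{b,c,d})\{b} has moves -b-> p3
  p2 = b.0\{b,c,d} has moves -b-> p4
  p3 = (rec X. a.b.X\{b} + d.b.0\{b,c,d})\{b} has moves -a-> p5, -d-> p6
  p4 = 0\{b,c,d} has moves stopped
  p5 = (b.(rec X. a.b.X\{b} + d.b.0\{b,c,d})\{b})\{b} has moves stopped
  p6 = (b.0\{b,c,d})\{b} has moves stopped
Reachable graph of Q (8 states):
  q0 = rec X. a.b.X\{b} + d.a.0\{b,c,d} has moves -a-> q1, -d-> q2
  q1 = b.(rec X. a.b.X\{b} + d.a.0\{b,c,d})\{b} has moves -b-> q3
  q2 = a.0\{b,c,d} has moves -a-> q4
  q3 = (rec X. a.b.X\{b} + d.a.0\{b,c,d})\{b} has moves -a-> q5, -d-> q6
  q4 = 0\{b,c,d} has moves stopped
  q5 = (b.(rec X. a.b.X\{b} + d.a.0\{b,c,d})\{b})\{b} has moves stopped
  q6 = (a.0\{b,c,d})\{b} has moves -a-> q7
  q7 = 0\{b,c,d}\{b} has moves stopped
Coarsest stable partition (strong bisimilarity classes):
  B0 = {p0}
  B1 = {p1}
  B2 = {p3}
  B3 = {p4, p5, p6, q4, q5, q7}
  B4 = {p2}
  B5 = {q0}
  B6 = {q1}
  B7 = {q3}
  B8 = {q2, q6}
p0 ∈ B0, q0 ∈ B5 → different blocks

P ≁ Q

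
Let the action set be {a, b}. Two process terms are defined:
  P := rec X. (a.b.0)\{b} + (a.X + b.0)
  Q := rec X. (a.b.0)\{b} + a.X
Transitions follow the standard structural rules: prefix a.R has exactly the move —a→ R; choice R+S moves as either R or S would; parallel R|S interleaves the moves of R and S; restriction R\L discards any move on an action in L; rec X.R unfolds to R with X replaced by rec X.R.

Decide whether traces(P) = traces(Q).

NO — witness ⟨b⟩

Reachable graph of P (3 states):
  u0 = rec X. (a.b.0)\{b} + (a.X + b.0) → —a→ u0, —a→ u1, —b→ u2
  u1 = (b.0)\{b} → stopped
  u2 = 0 → stopped
Reachable graph of Q (2 states):
  v0 = rec X. (a.b.0)\{b} + a.X → —a→ v0, —a→ v1
  v1 = (b.0)\{b} → stopped
Run σ = ⟨b⟩ on P: start {u0}
  [1] b ⇒ {u2}
  P completes σ.
Run σ = ⟨b⟩ on Q: start {v0}
  [1] b ⇒ ∅ (Q stuck)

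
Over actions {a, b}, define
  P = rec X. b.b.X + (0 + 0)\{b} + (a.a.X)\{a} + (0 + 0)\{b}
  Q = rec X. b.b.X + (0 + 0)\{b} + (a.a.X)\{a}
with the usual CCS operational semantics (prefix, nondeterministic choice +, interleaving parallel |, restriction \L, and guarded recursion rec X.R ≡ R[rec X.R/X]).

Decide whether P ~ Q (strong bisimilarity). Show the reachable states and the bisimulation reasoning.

Reachable graph of P (2 states):
  p0 = rec X. b.b.X + (0 + 0)\{b} + (a.a.X)\{a} + (0 + 0)\{b} | --b--▸ p1
  p1 = b.(rec X. b.b.X + (0 + 0)\{b} + (a.a.X)\{a} + (0 + 0)\{b}) | --b--▸ p0
Reachable graph of Q (2 states):
  q0 = rec X. b.b.X + (0 + 0)\{b} + (a.a.X)\{a} | --b--▸ q1
  q1 = b.(rec X. b.b.X + (0 + 0)\{b} + (a.a.X)\{a}) | --b--▸ q0
Coarsest stable partition (strong bisimilarity classes):
  B0 = {p0, p1, q0, q1}
p0 ∈ B0, q0 ∈ B0 → same block

P ~ Q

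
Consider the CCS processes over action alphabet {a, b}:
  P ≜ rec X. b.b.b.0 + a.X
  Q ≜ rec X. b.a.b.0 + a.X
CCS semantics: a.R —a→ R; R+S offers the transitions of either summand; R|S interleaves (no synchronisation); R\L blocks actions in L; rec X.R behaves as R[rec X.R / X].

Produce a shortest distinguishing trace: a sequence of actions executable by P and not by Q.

bb

Reachable graph of P (4 states):
  m0 = rec X. b.b.b.0 + a.X :: -a-> m0, -b-> m1
  m1 = b.b.0 :: -b-> m2
  m2 = b.0 :: -b-> m3
  m3 = 0 :: (no moves)
Reachable graph of Q (4 states):
  n0 = rec X. b.a.b.0 + a.X :: -a-> n0, -b-> n1
  n1 = a.b.0 :: -a-> n2
  n2 = b.0 :: -b-> n3
  n3 = 0 :: (no moves)
Executing bb from P (initial set {m0}):
  [1] b ⇒ {m1}
  [2] b ⇒ {m2}
  — P admits the full trace.
Executing bb from Q (initial set {n0}):
  [1] b ⇒ {n1}
  [2] b ⇒ ∅ (Q stuck)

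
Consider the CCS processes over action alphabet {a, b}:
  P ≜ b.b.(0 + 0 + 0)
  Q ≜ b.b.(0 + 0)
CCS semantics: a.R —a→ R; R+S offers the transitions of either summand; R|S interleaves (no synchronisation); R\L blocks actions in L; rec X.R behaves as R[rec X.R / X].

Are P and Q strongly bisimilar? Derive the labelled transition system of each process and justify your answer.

YES

P's transition system — 3 states:
  u0 = b.b.(0 + 0 + 0) has moves ··b··> u1
  u1 = b.(0 + 0 + 0) has moves ··b··> u2
  u2 = 0 + 0 + 0 has moves ∅
Q's transition system — 3 states:
  v0 = b.b.(0 + 0) has moves ··b··> v1
  v1 = b.(0 + 0) has moves ··b··> v2
  v2 = 0 + 0 has moves ∅
Coarsest stable partition (strong bisimilarity classes):
  B0 = {u0, v0}
  B1 = {u1, v1}
  B2 = {u2, v2}
u0 ∈ B0, v0 ∈ B0 → same block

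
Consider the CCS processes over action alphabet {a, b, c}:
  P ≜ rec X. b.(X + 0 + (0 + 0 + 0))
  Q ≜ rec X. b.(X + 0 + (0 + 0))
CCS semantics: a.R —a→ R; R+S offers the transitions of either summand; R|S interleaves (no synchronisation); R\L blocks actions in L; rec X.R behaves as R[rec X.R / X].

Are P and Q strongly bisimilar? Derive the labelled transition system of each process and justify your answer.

Reachable graph of P (2 states):
  s0 = rec X. b.(X + 0 + (0 + 0 + 0)) → —b→ s1
  s1 = (rec X. b.(X + 0 + (0 + 0 + 0))) + 0 + (0 + 0 + 0) → —b→ s1
Reachable graph of Q (2 states):
  t0 = rec X. b.(X + 0 + (0 + 0)) → —b→ t1
  t1 = (rec X. b.(X + 0 + (0 + 0))) + 0 + (0 + 0) → —b→ t1
Coarsest stable partition (strong bisimilarity classes):
  B0 = {s0, s1, t0, t1}
s0 ∈ B0, t0 ∈ B0 → same block

bisimilar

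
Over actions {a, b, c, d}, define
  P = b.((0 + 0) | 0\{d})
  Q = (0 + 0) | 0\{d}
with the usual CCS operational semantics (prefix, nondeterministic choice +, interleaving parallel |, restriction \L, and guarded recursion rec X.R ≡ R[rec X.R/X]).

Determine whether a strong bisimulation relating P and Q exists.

not bisimilar

Reachable graph of P (2 states):
  p0 = b.((0 + 0) | 0\{d}) → -b-> p1
  p1 = (0 + 0) | 0\{d} → ∅
Reachable graph of Q (1 states):
  q0 = (0 + 0) | 0\{d} → ∅
Coarsest stable partition (strong bisimilarity classes):
  B0 = {p0}
  B1 = {p1, q0}
p0 ∈ B0, q0 ∈ B1 → different blocks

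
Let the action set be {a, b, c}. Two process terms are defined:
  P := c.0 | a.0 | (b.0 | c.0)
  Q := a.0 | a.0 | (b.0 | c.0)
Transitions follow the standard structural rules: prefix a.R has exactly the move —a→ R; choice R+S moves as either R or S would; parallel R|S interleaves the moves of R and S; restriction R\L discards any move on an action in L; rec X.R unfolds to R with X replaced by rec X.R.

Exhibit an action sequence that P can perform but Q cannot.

cc

Reachable graph of P (16 states):
  p0 = c.0 | a.0 | (b.0 | c.0) has moves --a--▸ p1, --b--▸ p2, --c--▸ p3, --c--▸ p4
  p1 = c.0 | 0 | (b.0 | c.0) has moves --b--▸ p5, --c--▸ p6, --c--▸ p7
  p2 = c.0 | a.0 | (0 | c.0) has moves --a--▸ p5, --c--▸ p8, --c--▸ p9
  p3 = 0 | a.0 | (b.0 | c.0) has moves --a--▸ p6, --b--▸ p8, --c--▸ p10
  p4 = c.0 | a.0 | (b.0 | 0) has moves --a--▸ p7, --b--▸ p9, --c--▸ p10
  p5 = c.0 | 0 | (0 | c.0) has moves --c--▸ p11, --c--▸ p12
  p6 = 0 | 0 | (b.0 | c.0) has moves --b--▸ p11, --c--▸ p13
  p7 = c.0 | 0 | (b.0 | 0) has moves --b--▸ p12, --c--▸ p13
  p8 = 0 | a.0 | (0 | c.0) has moves --a--▸ p11, --c--▸ p14
  p9 = c.0 | a.0 | (0 | 0) has moves --a--▸ p12, --c--▸ p14
  p10 = 0 | a.0 | (b.0 | 0) has moves --a--▸ p13, --b--▸ p14
  p11 = 0 | 0 | (0 | c.0) has moves --c--▸ p15
  p12 = c.0 | 0 | (0 | 0) has moves --c--▸ p15
  p13 = 0 | 0 | (b.0 | 0) has moves --b--▸ p15
  p14 = 0 | a.0 | (0 | 0) has moves --a--▸ p15
  p15 = 0 | 0 | (0 | 0) has moves (no moves)
Reachable graph of Q (16 states):
  q0 = a.0 | a.0 | (b.0 | c.0) has moves --a--▸ q1, --a--▸ q2, --b--▸ q3, --c--▸ q4
  q1 = 0 | a.0 | (b.0 | c.0) has moves --a--▸ q5, --b--▸ q6, --c--▸ q7
  q2 = a.0 | 0 | (b.0 | c.0) has moves --a--▸ q5, --b--▸ q8, --c--▸ q9
  q3 = a.0 | a.0 | (0 | c.0) has moves --a--▸ q6, --a--▸ q8, --c--▸ q10
  q4 = a.0 | a.0 | (b.0 | 0) has moves --a--▸ q7, --a--▸ q9, --b--▸ q10
  q5 = 0 | 0 | (b.0 | c.0) has moves --b--▸ q11, --c--▸ q12
  q6 = 0 | a.0 | (0 | c.0) has moves --a--▸ q11, --c--▸ q13
  q7 = 0 | a.0 | (b.0 | 0) has moves --a--▸ q12, --b--▸ q13
  q8 = a.0 | 0 | (0 | c.0) has moves --a--▸ q11, --c--▸ q14
  q9 = a.0 | 0 | (b.0 | 0) has moves --a--▸ q12, --b--▸ q14
  q10 = a.0 | a.0 | (0 | 0) has moves --a--▸ q13, --a--▸ q14
  q11 = 0 | 0 | (0 | c.0) has moves --c--▸ q15
  q12 = 0 | 0 | (b.0 | 0) has moves --b--▸ q15
  q13 = 0 | a.0 | (0 | 0) has moves --a--▸ q15
  q14 = a.0 | 0 | (0 | 0) has moves --a--▸ q15
  q15 = 0 | 0 | (0 | 0) has moves (no moves)
Executing cc from P (initial set {p0}):
  step 1 (c): {p3, p4}
  step 2 (c): {p10}
  — P admits the full trace.
Executing cc from Q (initial set {q0}):
  step 1 (c): {q4}
  step 2 (c): ∅ (Q stuck)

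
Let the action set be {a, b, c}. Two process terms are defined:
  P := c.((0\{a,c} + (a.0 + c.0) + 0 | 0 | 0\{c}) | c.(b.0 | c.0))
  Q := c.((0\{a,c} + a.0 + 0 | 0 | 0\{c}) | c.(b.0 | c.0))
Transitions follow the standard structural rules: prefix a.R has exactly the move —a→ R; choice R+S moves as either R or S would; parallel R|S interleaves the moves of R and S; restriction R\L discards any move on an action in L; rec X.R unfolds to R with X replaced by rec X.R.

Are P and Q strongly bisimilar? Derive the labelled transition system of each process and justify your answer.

LTS(P): 11 reachable states
  u0 = c.((0\{a,c} + (a.0 + c.0) + 0 | 0 | 0\{c}) | c.(b.0 | c.0)) :: —c→ u1
  u1 = (0\{a,c} + (a.0 + c.0) + 0 | 0 | 0\{c}) | c.(b.0 | c.0) :: —a→ u2, —c→ u2, —c→ u3
  u2 = 0 | c.(b.0 | c.0) :: —c→ u4
  u3 = (0\{a,c} + (a.0 + c.0) + 0 | 0 | 0\{c}) | (b.0 | c.0) :: —a→ u4, —b→ u5, —c→ u4, —c→ u6
  u4 = 0 | (b.0 | c.0) :: —b→ u7, —c→ u8
  u5 = (0\{a,c} + (a.0 + c.0) + 0 | 0 | 0\{c}) | (0 | c.0) :: —a→ u7, —c→ u7, —c→ u9
  u6 = (0\{a,c} + (a.0 + c.0) + 0 | 0 | 0\{c}) | (b.0 | 0) :: —a→ u8, —b→ u9, —c→ u8
  u7 = 0 | (0 | c.0) :: —c→ u10
  u8 = 0 | (b.0 | 0) :: —b→ u10
  u9 = (0\{a,c} + (a.0 + c.0) + 0 | 0 | 0\{c}) | (0 | 0) :: —a→ u10, —c→ u10
  u10 = 0 | (0 | 0) :: ∅
LTS(Q): 11 reachable states
  v0 = c.((0\{a,c} + a.0 + 0 | 0 | 0\{c}) | c.(b.0 | c.0)) :: —c→ v1
  v1 = (0\{a,c} + a.0 + 0 | 0 | 0\{c}) | c.(b.0 | c.0) :: —a→ v2, —c→ v3
  v2 = 0 | c.(b.0 | c.0) :: —c→ v4
  v3 = (0\{a,c} + a.0 + 0 | 0 | 0\{c}) | (b.0 | c.0) :: —a→ v4, —b→ v5, —c→ v6
  v4 = 0 | (b.0 | c.0) :: —b→ v7, —c→ v8
  v5 = (0\{a,c} + a.0 + 0 | 0 | 0\{c}) | (0 | c.0) :: —a→ v7, —c→ v9
  v6 = (0\{a,c} + a.0 + 0 | 0 | 0\{c}) | (b.0 | 0) :: —a→ v8, —b→ v9
  v7 = 0 | (0 | c.0) :: —c→ v10
  v8 = 0 | (b.0 | 0) :: —b→ v10
  v9 = (0\{a,c} + a.0 + 0 | 0 | 0\{c}) | (0 | 0) :: —a→ v10
  v10 = 0 | (0 | 0) :: ∅
Coarsest stable partition (strong bisimilarity classes):
  B0 = {u0}
  B1 = {u1}
  B2 = {u3}
  B3 = {u4, v4}
  B4 = {u8, v8}
  B5 = {u10, v10}
  B6 = {u7, v7}
  B7 = {u5}
  B8 = {u9}
  B9 = {u6}
  B10 = {u2, v2}
  B11 = {v0}
  B12 = {v1}
  B13 = {v3}
  B14 = {v6}
  B15 = {v9}
  B16 = {v5}
u0 ∈ B0, v0 ∈ B11 → different blocks

P ≁ Q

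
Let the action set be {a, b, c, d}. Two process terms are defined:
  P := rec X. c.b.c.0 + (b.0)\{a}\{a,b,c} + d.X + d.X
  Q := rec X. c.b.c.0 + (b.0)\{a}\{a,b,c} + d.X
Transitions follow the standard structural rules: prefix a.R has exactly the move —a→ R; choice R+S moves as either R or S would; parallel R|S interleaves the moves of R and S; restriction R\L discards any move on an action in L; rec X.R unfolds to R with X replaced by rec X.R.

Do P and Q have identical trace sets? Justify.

trace-equivalent

LTS(P): 4 reachable states
  s0 = rec X. c.b.c.0 + (b.0)\{a}\{a,b,c} + d.X + d.X | -c-> s1, -d-> s0
  s1 = b.c.0 | -b-> s2
  s2 = c.0 | -c-> s3
  s3 = 0 | ∅
LTS(Q): 4 reachable states
  t0 = rec X. c.b.c.0 + (b.0)\{a}\{a,b,c} + d.X | -c-> t1, -d-> t0
  t1 = b.c.0 | -b-> t2
  t2 = c.0 | -c-> t3
  t3 = 0 | ∅
Coarsest stable partition (strong bisimilarity classes):
  B0 = {s0, t0}
  B1 = {s1, t1}
  B2 = {s2, t2}
  B3 = {s3, t3}
s0 ∈ B0, t0 ∈ B0 → same block
Bisimilar ⇒ trace-equivalent.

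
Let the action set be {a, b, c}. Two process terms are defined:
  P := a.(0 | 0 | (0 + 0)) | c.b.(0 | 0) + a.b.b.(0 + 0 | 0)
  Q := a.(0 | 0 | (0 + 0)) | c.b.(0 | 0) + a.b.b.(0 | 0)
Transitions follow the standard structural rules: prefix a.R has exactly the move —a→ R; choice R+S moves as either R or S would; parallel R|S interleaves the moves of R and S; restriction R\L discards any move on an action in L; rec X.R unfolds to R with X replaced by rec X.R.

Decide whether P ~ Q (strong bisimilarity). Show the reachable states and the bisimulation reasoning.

bisimilar

P's transition system — 9 states:
  u0 = a.(0 | 0 | (0 + 0)) | c.b.(0 | 0) + a.b.b.(0 + 0 | 0) ⊢ —a→ u1, —a→ u2, —c→ u3
  u1 = 0 | 0 | (0 + 0) | c.b.(0 | 0) ⊢ —c→ u4
  u2 = b.b.(0 + 0 | 0) ⊢ —b→ u5
  u3 = a.(0 | 0 | (0 + 0)) | b.(0 | 0) ⊢ —a→ u4, —b→ u6
  u4 = 0 | 0 | (0 + 0) | b.(0 | 0) ⊢ —b→ u7
  u5 = b.(0 + 0 | 0) ⊢ —b→ u8
  u6 = a.(0 | 0 | (0 + 0)) | (0 | 0) ⊢ —a→ u7
  u7 = 0 | 0 | (0 + 0) | (0 | 0) ⊢ (no moves)
  u8 = 0 + 0 | 0 ⊢ (no moves)
Q's transition system — 9 states:
  v0 = a.(0 | 0 | (0 + 0)) | c.b.(0 | 0) + a.b.b.(0 | 0) ⊢ —a→ v1, —a→ v2, —c→ v3
  v1 = 0 | 0 | (0 + 0) | c.b.(0 | 0) ⊢ —c→ v4
  v2 = b.b.(0 | 0) ⊢ —b→ v5
  v3 = a.(0 | 0 | (0 + 0)) | b.(0 | 0) ⊢ —a→ v4, —b→ v6
  v4 = 0 | 0 | (0 + 0) | b.(0 | 0) ⊢ —b→ v7
  v5 = b.(0 | 0) ⊢ —b→ v8
  v6 = a.(0 | 0 | (0 + 0)) | (0 | 0) ⊢ —a→ v7
  v7 = 0 | 0 | (0 + 0) | (0 | 0) ⊢ (no moves)
  v8 = 0 | 0 ⊢ (no moves)
Partition-refinement fixed point:
  B0 = {u0, v0}
  B1 = {u3, v3}
  B2 = {u4, u5, v4, v5}
  B3 = {u7, u8, v7, v8}
  B4 = {u6, v6}
  B5 = {u2, v2}
  B6 = {u1, v1}
u0 ∈ B0, v0 ∈ B0 → same block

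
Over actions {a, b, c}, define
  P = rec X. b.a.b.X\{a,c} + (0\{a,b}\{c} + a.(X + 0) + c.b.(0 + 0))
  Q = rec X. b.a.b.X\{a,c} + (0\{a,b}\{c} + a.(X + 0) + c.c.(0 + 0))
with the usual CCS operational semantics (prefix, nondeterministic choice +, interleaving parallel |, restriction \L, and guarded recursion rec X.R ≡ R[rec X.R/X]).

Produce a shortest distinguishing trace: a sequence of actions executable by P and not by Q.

Reachable graph of P (8 states):
  m0 = rec X. b.a.b.X\{a,c} + (0\{a,b}\{c} + a.(X + 0) + c.b.(0 + 0)) has moves —a→ m1, —b→ m2, —c→ m3
  m1 = (rec X. b.a.b.X\{a,c} + (0\{a,b}\{c} + a.(X + 0) + c.b.(0 + 0))) + 0 has moves —a→ m1, —b→ m2, —c→ m3
  m2 = a.b.(rec X. b.a.b.X\{a,c} + (0\{a,b}\{c} + a.(X + 0) + c.b.(0 + 0)))\{a,c} has moves —a→ m4
  m3 = b.(0 + 0) has moves —b→ m5
  m4 = b.(rec X. b.a.b.X\{a,c} + (0\{a,b}\{c} + a.(X + 0) + c.b.(0 + 0)))\{a,c} has moves —b→ m6
  m5 = 0 + 0 has moves ·
  m6 = (rec X. b.a.b.X\{a,c} + (0\{a,b}\{c} + a.(X + 0) + c.b.(0 + 0)))\{a,c} has moves —b→ m7
  m7 = (a.b.(rec X. b.a.b.X\{a,c} + (0\{a,b}\{c} + a.(X + 0) + c.b.(0 + 0)))\{a,c})\{a,c} has moves ·
Reachable graph of Q (8 states):
  n0 = rec X. b.a.b.X\{a,c} + (0\{a,b}\{c} + a.(X + 0) + c.c.(0 + 0)) has moves —a→ n1, —b→ n2, —c→ n3
  n1 = (rec X. b.a.b.X\{a,c} + (0\{a,b}\{c} + a.(X + 0) + c.c.(0 + 0))) + 0 has moves —a→ n1, —b→ n2, —c→ n3
  n2 = a.b.(rec X. b.a.b.X\{a,c} + (0\{a,b}\{c} + a.(X + 0) + c.c.(0 + 0)))\{a,c} has moves —a→ n4
  n3 = c.(0 + 0) has moves —c→ n5
  n4 = b.(rec X. b.a.b.X\{a,c} + (0\{a,b}\{c} + a.(X + 0) + c.c.(0 + 0)))\{a,c} has moves —b→ n6
  n5 = 0 + 0 has moves ·
  n6 = (rec X. b.a.b.X\{a,c} + (0\{a,b}\{c} + a.(X + 0) + c.c.(0 + 0)))\{a,c} has moves —b→ n7
  n7 = (a.b.(rec X. b.a.b.X\{a,c} + (0\{a,b}\{c} + a.(X + 0) + c.c.(0 + 0)))\{a,c})\{a,c} has moves ·
Run σ = ⟨cb⟩ on P: start {m0}
  step 1 (c): {m3}
  step 2 (b): {m5}
  — P admits the full trace.
Run σ = ⟨cb⟩ on Q: start {n0}
  step 1 (c): {n3}
  step 2 (b): ∅  — Q cannot continue

cb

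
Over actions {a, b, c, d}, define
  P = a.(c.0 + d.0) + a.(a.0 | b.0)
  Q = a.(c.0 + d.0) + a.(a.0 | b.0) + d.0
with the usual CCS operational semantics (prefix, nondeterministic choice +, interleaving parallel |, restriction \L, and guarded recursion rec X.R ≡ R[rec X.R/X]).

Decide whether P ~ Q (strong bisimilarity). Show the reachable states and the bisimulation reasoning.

P ≁ Q

P's transition system — 7 states:
  m0 = a.(c.0 + d.0) + a.(a.0 | b.0) | ··a··> m1, ··a··> m2
  m1 = a.0 | b.0 | ··a··> m3, ··b··> m4
  m2 = c.0 + d.0 | ··c··> m5, ··d··> m5
  m3 = 0 | b.0 | ··b··> m6
  m4 = a.0 | 0 | ··a··> m6
  m5 = 0 | ∅
  m6 = 0 | 0 | ∅
Q's transition system — 7 states:
  n0 = a.(c.0 + d.0) + a.(a.0 | b.0) + d.0 | ··a··> n1, ··a··> n2, ··d··> n3
  n1 = a.0 | b.0 | ··a··> n4, ··b··> n5
  n2 = c.0 + d.0 | ··c··> n3, ··d··> n3
  n3 = 0 | ∅
  n4 = 0 | b.0 | ··b··> n6
  n5 = a.0 | 0 | ··a··> n6
  n6 = 0 | 0 | ∅
Coarsest stable partition (strong bisimilarity classes):
  B0 = {m0}
  B1 = {m2, n2}
  B2 = {m5, m6, n3, n6}
  B3 = {m1, n1}
  B4 = {m3, n4}
  B5 = {m4, n5}
  B6 = {n0}
m0 ∈ B0, n0 ∈ B6 → different blocks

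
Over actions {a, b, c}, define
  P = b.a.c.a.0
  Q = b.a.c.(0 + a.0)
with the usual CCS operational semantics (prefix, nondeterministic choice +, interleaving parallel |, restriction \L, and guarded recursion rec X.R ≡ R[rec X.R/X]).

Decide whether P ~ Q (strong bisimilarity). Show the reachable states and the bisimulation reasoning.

LTS(P): 5 reachable states
  s0 = b.a.c.a.0 ⊢ —b→ s1
  s1 = a.c.a.0 ⊢ —a→ s2
  s2 = c.a.0 ⊢ —c→ s3
  s3 = a.0 ⊢ —a→ s4
  s4 = 0 ⊢ deadlocked
LTS(Q): 5 reachable states
  t0 = b.a.c.(0 + a.0) ⊢ —b→ t1
  t1 = a.c.(0 + a.0) ⊢ —a→ t2
  t2 = c.(0 + a.0) ⊢ —c→ t3
  t3 = 0 + a.0 ⊢ —a→ t4
  t4 = 0 ⊢ deadlocked
Bisimilarity quotient blocks:
  B0 = {s0, t0}
  B1 = {s1, t1}
  B2 = {s2, t2}
  B3 = {s3, t3}
  B4 = {s4, t4}
s0 ∈ B0, t0 ∈ B0 → same block

YES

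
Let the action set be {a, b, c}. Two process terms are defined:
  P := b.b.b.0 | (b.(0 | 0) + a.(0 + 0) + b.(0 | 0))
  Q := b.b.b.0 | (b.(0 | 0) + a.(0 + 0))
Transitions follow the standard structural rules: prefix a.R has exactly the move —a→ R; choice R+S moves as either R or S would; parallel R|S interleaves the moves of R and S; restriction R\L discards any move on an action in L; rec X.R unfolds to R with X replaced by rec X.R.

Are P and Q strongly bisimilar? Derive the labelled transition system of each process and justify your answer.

LTS(P): 12 reachable states
  s0 = b.b.b.0 | (b.(0 | 0) + a.(0 + 0) + b.(0 | 0)) → ··a··> s1, ··b··> s2, ··b··> s3
  s1 = b.b.b.0 | (0 + 0) → ··b··> s4
  s2 = b.b.0 | (b.(0 | 0) + a.(0 + 0) + b.(0 | 0)) → ··a··> s4, ··b··> s5, ··b··> s6
  s3 = b.b.b.0 | (0 | 0) → ··b··> s6
  s4 = b.b.0 | (0 + 0) → ··b··> s7
  s5 = b.0 | (b.(0 | 0) + a.(0 + 0) + b.(0 | 0)) → ··a··> s7, ··b··> s8, ··b··> s9
  s6 = b.b.0 | (0 | 0) → ··b··> s9
  s7 = b.0 | (0 + 0) → ··b··> s10
  s8 = 0 | (b.(0 | 0) + a.(0 + 0) + b.(0 | 0)) → ··a··> s10, ··b··> s11
  s9 = b.0 | (0 | 0) → ··b··> s11
  s10 = 0 | (0 + 0) → deadlocked
  s11 = 0 | (0 | 0) → deadlocked
LTS(Q): 12 reachable states
  t0 = b.b.b.0 | (b.(0 | 0) + a.(0 + 0)) → ··a··> t1, ··b··> t2, ··b··> t3
  t1 = b.b.b.0 | (0 + 0) → ··b··> t4
  t2 = b.b.0 | (b.(0 | 0) + a.(0 + 0)) → ··a··> t4, ··b··> t5, ··b··> t6
  t3 = b.b.b.0 | (0 | 0) → ··b··> t6
  t4 = b.b.0 | (0 + 0) → ··b··> t7
  t5 = b.0 | (b.(0 | 0) + a.(0 + 0)) → ··a··> t7, ··b··> t8, ··b··> t9
  t6 = b.b.0 | (0 | 0) → ··b··> t9
  t7 = b.0 | (0 + 0) → ··b··> t10
  t8 = 0 | (b.(0 | 0) + a.(0 + 0)) → ··a··> t10, ··b··> t11
  t9 = b.0 | (0 | 0) → ··b··> t11
  t10 = 0 | (0 + 0) → deadlocked
  t11 = 0 | (0 | 0) → deadlocked
Bisimilarity quotient blocks:
  B0 = {s0, t0}
  B1 = {s1, s3, t1, t3}
  B2 = {s4, s6, t4, t6}
  B3 = {s7, s9, t7, t9}
  B4 = {s10, s11, t10, t11}
  B5 = {s2, t2}
  B6 = {s5, t5}
  B7 = {s8, t8}
s0 ∈ B0, t0 ∈ B0 → same block

P ~ Q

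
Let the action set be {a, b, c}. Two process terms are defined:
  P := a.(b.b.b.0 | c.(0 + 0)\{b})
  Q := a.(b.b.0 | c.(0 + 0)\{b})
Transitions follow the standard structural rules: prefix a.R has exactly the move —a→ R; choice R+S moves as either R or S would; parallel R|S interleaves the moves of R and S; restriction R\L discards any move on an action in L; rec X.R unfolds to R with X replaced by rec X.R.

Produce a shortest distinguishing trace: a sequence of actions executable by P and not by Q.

Reachable graph of P (9 states):
  m0 = a.(b.b.b.0 | c.(0 + 0)\{b}) :: —a→ m1
  m1 = b.b.b.0 | c.(0 + 0)\{b} :: —b→ m2, —c→ m3
  m2 = b.b.0 | c.(0 + 0)\{b} :: —b→ m4, —c→ m5
  m3 = b.b.b.0 | (0 + 0)\{b} :: —b→ m5
  m4 = b.0 | c.(0 + 0)\{b} :: —b→ m6, —c→ m7
  m5 = b.b.0 | (0 + 0)\{b} :: —b→ m7
  m6 = 0 | c.(0 + 0)\{b} :: —c→ m8
  m7 = b.0 | (0 + 0)\{b} :: —b→ m8
  m8 = 0 | (0 + 0)\{b} :: stopped
Reachable graph of Q (7 states):
  n0 = a.(b.b.0 | c.(0 + 0)\{b}) :: —a→ n1
  n1 = b.b.0 | c.(0 + 0)\{b} :: —b→ n2, —c→ n3
  n2 = b.0 | c.(0 + 0)\{b} :: —b→ n4, —c→ n5
  n3 = b.b.0 | (0 + 0)\{b} :: —b→ n5
  n4 = 0 | c.(0 + 0)\{b} :: —c→ n6
  n5 = b.0 | (0 + 0)\{b} :: —b→ n6
  n6 = 0 | (0 + 0)\{b} :: stopped
Run σ = ⟨abbb⟩ on P: start {m0}
  step 1 (a): {m1}
  step 2 (b): {m2}
  step 3 (b): {m4}
  step 4 (b): {m6}
  ✓ P
Run σ = ⟨abbb⟩ on Q: start {n0}
  step 1 (a): {n1}
  step 2 (b): {n2}
  step 3 (b): {n4}
  step 4 (b): ∅ (Q stuck)

abbb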